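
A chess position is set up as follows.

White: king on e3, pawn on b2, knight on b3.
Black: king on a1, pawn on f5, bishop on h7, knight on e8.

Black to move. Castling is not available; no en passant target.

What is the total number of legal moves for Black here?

Black to move; king on a1.
In check: yes, from the white knight on b3.
Legal moves: Kxb2, Ka2, Kb1.
Count: 3.

3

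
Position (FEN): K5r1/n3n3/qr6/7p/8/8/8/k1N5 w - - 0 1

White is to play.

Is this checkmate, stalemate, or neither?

checkmate

White to move; white king on a8.
In check: yes, from the black rook on g8.
King squares — a7: attacked by Qa6; b7: attacked by Qa6; b8: attacked by Rb6.
Legal moves for White: none.
In check with no legal moves → checkmate.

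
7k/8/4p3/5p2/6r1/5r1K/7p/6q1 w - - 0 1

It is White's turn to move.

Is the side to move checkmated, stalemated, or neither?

checkmate

White to move; white king on h3.
In check: yes, from the black rook on f3.
King squares — g2: attacked by Qg1; h2: attacked by Qg1; g3: attacked by Qg1; g4: attacked by Qg1; h4: attacked by Rg4.
Legal moves for White: none.
In check with no legal moves → checkmate.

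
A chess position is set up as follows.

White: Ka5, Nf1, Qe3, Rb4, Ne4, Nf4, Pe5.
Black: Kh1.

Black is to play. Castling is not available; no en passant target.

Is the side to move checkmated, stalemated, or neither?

stalemate

Black to move; black king on h1.
In check: no.
King squares — g1: attacked by Qe3; g2: attacked by Nf4; h2: attacked by Nf1.
Legal moves for Black: none.
Not in check and no legal moves → stalemate.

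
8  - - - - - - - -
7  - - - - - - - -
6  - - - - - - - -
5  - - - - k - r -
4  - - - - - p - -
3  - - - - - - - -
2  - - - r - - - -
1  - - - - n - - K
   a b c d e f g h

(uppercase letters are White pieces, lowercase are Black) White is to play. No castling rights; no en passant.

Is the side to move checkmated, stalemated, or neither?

stalemate

White to move; white king on h1.
In check: no.
King squares — g1: attacked by Rg5; g2: attacked by Ne1; h2: attacked by Rd2.
Legal moves for White: none.
Not in check and no legal moves → stalemate.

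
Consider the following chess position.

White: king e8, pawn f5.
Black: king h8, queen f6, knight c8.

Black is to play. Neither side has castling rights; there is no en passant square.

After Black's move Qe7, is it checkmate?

After Qe7: white king on e8; in check: yes, from the black queen on e7.
King squares — d7: attacked by Qe7; e7: attacked by Nc8; f7: attacked by Qe7; d8: attacked by Qe7; f8: attacked by Qe7.
White has no legal moves → checkmate.

yes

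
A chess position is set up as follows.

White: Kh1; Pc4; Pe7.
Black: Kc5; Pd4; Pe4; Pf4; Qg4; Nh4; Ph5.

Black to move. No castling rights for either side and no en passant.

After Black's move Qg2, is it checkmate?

yes

After Qg2: white king on h1; in check: yes, from the black queen on g2.
King squares — g1: attacked by Qg2; g2: attacked by Nh4; h2: attacked by Qg2.
White has no legal moves → checkmate.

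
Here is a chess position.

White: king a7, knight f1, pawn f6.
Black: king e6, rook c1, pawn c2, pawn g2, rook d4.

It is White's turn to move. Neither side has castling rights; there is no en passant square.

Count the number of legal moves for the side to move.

10

White to move; king on a7.
In check: no.
Legal moves: Kb8, Ka8, Kb7, Kb6, Ka6, Ng3, Ne3, Nh2, Nd2, f7.
Count: 10.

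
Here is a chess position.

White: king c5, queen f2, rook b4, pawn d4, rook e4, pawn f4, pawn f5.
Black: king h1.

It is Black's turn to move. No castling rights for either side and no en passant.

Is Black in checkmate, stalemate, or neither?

Black to move; black king on h1.
In check: no.
King squares — g1: attacked by Qf2; g2: attacked by Qf2; h2: attacked by Qf2.
Legal moves for Black: none.
Not in check and no legal moves → stalemate.

stalemate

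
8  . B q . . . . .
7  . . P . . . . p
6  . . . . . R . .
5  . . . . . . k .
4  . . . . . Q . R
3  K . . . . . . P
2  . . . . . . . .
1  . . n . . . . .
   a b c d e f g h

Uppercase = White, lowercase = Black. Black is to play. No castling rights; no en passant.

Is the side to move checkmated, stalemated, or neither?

checkmate

Black to move; black king on g5.
In check: yes, from the white queen on f4.
King squares — f4: attacked by Rh4; g4: attacked by Ph3; h4: attacked by Qf4; f5: attacked by Qf4; h5: attacked by Rh4; f6: attacked by Qf4; g6: attacked by Rf6; h6: attacked by Qf4.
Legal moves for Black: none.
In check with no legal moves → checkmate.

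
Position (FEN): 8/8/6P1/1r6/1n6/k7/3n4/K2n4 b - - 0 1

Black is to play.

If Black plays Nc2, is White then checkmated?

yes

After Nc2: white king on a1; in check: yes, from the black knight on c2.
King squares — b1: attacked by Nd2; a2: attacked by Ka3; b2: attacked by Nd1.
White has no legal moves → checkmate.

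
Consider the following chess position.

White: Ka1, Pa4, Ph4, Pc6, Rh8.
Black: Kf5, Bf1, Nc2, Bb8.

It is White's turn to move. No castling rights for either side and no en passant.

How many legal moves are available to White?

White to move; king on a1.
In check: yes, from the black knight on c2.
Legal moves: Kb2, Ka2, Kb1.
Count: 3.

3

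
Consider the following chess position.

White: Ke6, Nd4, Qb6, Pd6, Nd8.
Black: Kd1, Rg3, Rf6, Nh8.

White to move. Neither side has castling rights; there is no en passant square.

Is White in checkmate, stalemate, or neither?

White to move; white king on e6.
In check: yes, from the black rook on f6.
King squares — d5: available; e5: available; f5: attacked by Rf6; d6: own pawn; f6: available; d7: available; e7: available; f7: attacked by Rf6.
Legal moves for White: Ke7, Kd7, Kxf6, Ke5, Kd5.
White is in check but has 5 legal moves → neither.

neither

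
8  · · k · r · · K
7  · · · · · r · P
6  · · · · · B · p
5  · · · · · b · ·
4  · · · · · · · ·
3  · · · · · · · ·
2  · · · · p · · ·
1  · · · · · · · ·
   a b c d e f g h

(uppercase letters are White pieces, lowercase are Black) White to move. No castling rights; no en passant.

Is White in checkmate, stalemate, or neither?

checkmate

White to move; white king on h8.
In check: yes, from the black rook on e8.
King squares — g7: attacked by Rf7; h7: own pawn; g8: attacked by Re8.
Legal moves for White: none.
In check with no legal moves → checkmate.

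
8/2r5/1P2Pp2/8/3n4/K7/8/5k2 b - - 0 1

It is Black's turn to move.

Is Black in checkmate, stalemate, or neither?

Black to move; black king on f1.
In check: no.
Legal moves for Black include: Rc8, Rh7, Rg7, Rf7, Re7, Rd7, Rb7, Ra7+, Rc6, Rc5, Rc4, Rc3+, Rc2, Rc1, Nxe6, Nc6, Nf5, Nb5+, ... (list truncated; more exist).
Black has legal moves and is not in check → neither.

neither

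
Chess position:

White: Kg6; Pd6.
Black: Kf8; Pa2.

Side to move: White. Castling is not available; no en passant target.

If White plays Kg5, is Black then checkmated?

After Kg5: black king on f8; in check: no.
Black is not in check, so this cannot be checkmate.

no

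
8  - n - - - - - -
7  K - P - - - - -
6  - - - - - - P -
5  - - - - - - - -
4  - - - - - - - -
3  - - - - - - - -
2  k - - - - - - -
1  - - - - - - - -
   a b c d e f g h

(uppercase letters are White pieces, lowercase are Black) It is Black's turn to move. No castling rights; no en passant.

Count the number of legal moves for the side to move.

Black to move; king on a2.
In check: no.
Legal moves: Nd7, Nc6+, Na6, Kb3, Ka3, Kb2, Kb1, Ka1.
Count: 8.

8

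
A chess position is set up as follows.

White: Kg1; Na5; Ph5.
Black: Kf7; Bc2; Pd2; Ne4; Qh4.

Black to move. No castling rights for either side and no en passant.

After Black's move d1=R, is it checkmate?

no

After d1=R: white king on g1; in check: yes, from the black rook on d1.
White has 1 legal reply: Kg2.
In check but a legal move exists → not checkmate.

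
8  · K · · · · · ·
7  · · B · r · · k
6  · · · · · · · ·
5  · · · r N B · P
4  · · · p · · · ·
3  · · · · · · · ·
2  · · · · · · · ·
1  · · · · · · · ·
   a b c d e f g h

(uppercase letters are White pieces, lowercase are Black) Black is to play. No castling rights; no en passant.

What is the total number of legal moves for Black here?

Black to move; king on h7.
In check: yes, from the white bishop on f5.
Legal moves: Kh8, Kg8, Kg7, Kh6.
Count: 4.

4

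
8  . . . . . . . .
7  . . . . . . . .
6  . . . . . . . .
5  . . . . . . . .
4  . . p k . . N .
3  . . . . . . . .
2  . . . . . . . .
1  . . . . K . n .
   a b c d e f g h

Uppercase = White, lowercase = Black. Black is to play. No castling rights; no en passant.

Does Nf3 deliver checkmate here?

After Nf3: white king on e1; in check: yes, from the black knight on f3.
White has 4 legal replies: Kf2, Ke2, Kf1, Kd1.
In check but a legal move exists → not checkmate.

no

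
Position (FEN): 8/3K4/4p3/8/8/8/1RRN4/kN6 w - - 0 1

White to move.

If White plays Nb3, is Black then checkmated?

yes

After Nb3: black king on a1; in check: yes, from the white knight on b3.
King squares — b1: attacked by Rb2; a2: attacked by Rb2; b2: attacked by Rc2.
Black has no legal moves → checkmate.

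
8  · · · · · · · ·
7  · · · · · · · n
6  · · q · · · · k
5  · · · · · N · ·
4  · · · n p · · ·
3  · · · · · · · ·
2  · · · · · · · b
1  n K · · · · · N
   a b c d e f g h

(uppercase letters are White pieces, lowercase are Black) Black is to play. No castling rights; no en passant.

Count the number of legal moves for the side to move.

Black to move; king on h6.
In check: yes, from the white knight on f5.
Legal moves: Kg6, Kh5, Kg5, Nxf5.
Count: 4.

4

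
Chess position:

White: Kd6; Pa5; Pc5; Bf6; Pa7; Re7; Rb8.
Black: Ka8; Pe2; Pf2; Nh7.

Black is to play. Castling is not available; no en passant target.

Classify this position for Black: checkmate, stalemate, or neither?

checkmate

Black to move; black king on a8.
In check: yes, from the white rook on b8.
King squares — a7: attacked by Re7; b7: attacked by Re7; b8: attacked by Pa7.
Legal moves for Black: none.
In check with no legal moves → checkmate.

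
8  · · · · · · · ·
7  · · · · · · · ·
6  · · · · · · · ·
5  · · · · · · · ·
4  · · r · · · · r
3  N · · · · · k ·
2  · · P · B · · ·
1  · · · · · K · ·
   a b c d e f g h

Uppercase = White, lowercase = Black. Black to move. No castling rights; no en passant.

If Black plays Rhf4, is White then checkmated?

no

After Rhf4: white king on f1; in check: yes, from the black rook on f4.
White has 3 legal replies: Kg1, Ke1, Bf3.
In check but a legal move exists → not checkmate.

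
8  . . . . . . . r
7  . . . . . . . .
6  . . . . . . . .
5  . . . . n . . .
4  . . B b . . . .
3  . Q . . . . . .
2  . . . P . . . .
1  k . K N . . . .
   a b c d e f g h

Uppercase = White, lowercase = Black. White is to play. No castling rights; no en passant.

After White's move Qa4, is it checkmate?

After Qa4: black king on a1; in check: yes, from the white queen on a4.
King squares — b1: attacked by Kc1; a2: attacked by Qa4; b2: attacked by Kc1.
Black has no legal moves → checkmate.

yes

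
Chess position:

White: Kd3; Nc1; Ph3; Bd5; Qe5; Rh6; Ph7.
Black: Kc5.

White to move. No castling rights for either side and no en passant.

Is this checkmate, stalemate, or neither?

neither

White to move; white king on d3.
In check: no.
Legal moves for White include: Rg6, Rf6, Re6, Rd6, Rc6+, Rb6, Ra6, Rh5, Rh4, Qh8, Qe8, Qb8, Qg7, Qe7+, Qc7+, Qf6, Qe6, Qd6+, ... (list truncated; more exist).
White has legal moves and is not in check → neither.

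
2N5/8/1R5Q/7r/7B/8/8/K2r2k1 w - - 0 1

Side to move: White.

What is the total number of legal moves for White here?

White to move; king on a1.
In check: yes, from the black rook on d1.
Legal moves: Kb2, Ka2, Qc1, Rb1.
Count: 4.

4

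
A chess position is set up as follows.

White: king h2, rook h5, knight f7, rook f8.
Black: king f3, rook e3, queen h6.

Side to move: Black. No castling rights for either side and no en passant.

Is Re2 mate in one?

no

After Re2: white king on h2; in check: yes, from the black rook on e2.
White has 3 legal replies: Kh3, Kh1, Kg1.
In check but a legal move exists → not checkmate.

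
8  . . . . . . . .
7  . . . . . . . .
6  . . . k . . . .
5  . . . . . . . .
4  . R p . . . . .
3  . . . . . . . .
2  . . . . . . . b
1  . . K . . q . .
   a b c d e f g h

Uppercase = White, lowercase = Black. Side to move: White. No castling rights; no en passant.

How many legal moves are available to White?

White to move; king on c1.
In check: yes, from the black queen on f1.
Legal moves: Kd2, Kc2, Kb2.
Count: 3.

3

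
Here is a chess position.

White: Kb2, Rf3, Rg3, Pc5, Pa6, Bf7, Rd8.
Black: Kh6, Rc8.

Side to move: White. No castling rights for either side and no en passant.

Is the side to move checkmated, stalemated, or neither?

neither

White to move; white king on b2.
In check: no.
Legal moves for White include: Rh8+, Rdg8, Rf8, Re8, Rxc8, Rd7, Rd6+, Rd5, Rd4, Rdd3, Rd2, Rd1, Bg8, Be8, Bg6, Be6, Bh5, Bd5, ... (list truncated; more exist).
White has legal moves and is not in check → neither.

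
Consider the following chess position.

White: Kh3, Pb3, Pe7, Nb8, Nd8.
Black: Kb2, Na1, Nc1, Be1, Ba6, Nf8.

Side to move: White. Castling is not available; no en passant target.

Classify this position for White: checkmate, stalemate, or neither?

neither

White to move; white king on h3.
In check: no.
Legal moves for White include: Nf7, Nb7, Ne6, Ndc6, Nd7, Nbc6, Nxa6, Kg4, Kh2, Kg2, exf8=Q, exf8=R, exf8=B, exf8=N, e8=Q, e8=R, e8=B, e8=N, ... (list truncated; more exist).
White has legal moves and is not in check → neither.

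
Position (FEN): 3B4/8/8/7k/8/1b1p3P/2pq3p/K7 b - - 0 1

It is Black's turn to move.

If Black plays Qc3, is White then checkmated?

yes

After Qc3: white king on a1; in check: yes, from the black queen on c3.
King squares — b1: attacked by Pc2; a2: attacked by Bb3; b2: attacked by Qc3.
White has no legal moves → checkmate.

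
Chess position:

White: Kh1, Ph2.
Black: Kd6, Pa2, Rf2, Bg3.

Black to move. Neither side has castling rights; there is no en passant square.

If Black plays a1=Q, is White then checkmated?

yes

After a1=Q: white king on h1; in check: yes, from the black queen on a1.
King squares — g1: attacked by Qa1; g2: attacked by Rf2; h2: own pawn.
White has no legal moves → checkmate.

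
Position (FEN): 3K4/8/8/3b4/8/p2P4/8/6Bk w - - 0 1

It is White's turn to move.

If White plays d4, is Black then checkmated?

After d4: black king on h1; in check: no.
Black is not in check, so this cannot be checkmate.

no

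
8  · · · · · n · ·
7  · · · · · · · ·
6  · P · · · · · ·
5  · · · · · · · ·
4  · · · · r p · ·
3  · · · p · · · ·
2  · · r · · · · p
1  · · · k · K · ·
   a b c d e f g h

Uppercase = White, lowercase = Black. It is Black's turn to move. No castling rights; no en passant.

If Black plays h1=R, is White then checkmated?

yes

After h1=R: white king on f1; in check: yes, from the black rook on h1.
King squares — e1: attacked by Kd1; g1: attacked by Rh1; e2: attacked by Kd1; f2: attacked by Rc2; g2: attacked by Rc2.
White has no legal moves → checkmate.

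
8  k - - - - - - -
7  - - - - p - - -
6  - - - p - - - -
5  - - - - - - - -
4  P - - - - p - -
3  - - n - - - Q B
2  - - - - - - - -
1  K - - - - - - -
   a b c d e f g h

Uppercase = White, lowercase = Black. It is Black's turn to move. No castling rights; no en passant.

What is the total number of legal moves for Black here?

Black to move; king on a8.
In check: no.
Legal moves: Kb8, Kb7, Ka7, Nd5, Nb5, Ne4, Nxa4, Ne2, Na2, Nd1, Nb1, fxg3, e6, d5, f3, e5.
Count: 16.

16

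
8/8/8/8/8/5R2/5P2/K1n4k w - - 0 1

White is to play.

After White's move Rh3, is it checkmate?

no

After Rh3: black king on h1; in check: yes, from the white rook on h3.
Black has 2 legal replies: Kg2, Kg1.
In check but a legal move exists → not checkmate.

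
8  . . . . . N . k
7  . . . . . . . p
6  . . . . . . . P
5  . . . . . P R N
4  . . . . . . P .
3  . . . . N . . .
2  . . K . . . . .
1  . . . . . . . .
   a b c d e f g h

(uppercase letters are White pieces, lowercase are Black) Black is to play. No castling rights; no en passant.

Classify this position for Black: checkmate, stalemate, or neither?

stalemate

Black to move; black king on h8.
In check: no.
King squares — g7: attacked by Rg5; h7: own pawn; g8: attacked by Rg5.
Legal moves for Black: none.
Not in check and no legal moves → stalemate.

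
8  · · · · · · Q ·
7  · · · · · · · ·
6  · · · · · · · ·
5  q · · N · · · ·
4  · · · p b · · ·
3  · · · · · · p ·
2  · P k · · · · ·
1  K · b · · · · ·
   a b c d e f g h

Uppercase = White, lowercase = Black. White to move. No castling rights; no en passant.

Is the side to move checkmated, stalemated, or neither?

checkmate

White to move; white king on a1.
In check: yes, from the black queen on a5.
King squares — b1: attacked by Kc2; a2: attacked by Qa5; b2: own pawn.
Legal moves for White: none.
In check with no legal moves → checkmate.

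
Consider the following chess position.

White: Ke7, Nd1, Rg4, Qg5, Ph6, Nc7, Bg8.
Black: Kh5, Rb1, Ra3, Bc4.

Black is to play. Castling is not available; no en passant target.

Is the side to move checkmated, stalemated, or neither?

checkmate

Black to move; black king on h5.
In check: yes, from the white queen on g5.
King squares — g4: attacked by Qg5; h4: attacked by Rg4; g5: attacked by Rg4; g6: attacked by Qg5; h6: attacked by Qg5.
Legal moves for Black: none.
In check with no legal moves → checkmate.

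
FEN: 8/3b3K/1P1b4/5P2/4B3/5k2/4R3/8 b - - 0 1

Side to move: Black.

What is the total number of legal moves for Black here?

Black to move; king on f3.
In check: yes, from the white bishop on e4.
Legal moves: Kg4, Kf4, Kg3, Kxe2.
Count: 4.

4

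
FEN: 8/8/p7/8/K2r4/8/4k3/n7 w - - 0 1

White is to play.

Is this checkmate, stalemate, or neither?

neither

White to move; white king on a4.
In check: yes, from the black rook on d4.
King squares — a3: available; b3: attacked by Na1; b4: attacked by Rd4; a5: available; b5: attacked by Pa6.
Legal moves for White: Ka5, Ka3.
White is in check but has 2 legal moves → neither.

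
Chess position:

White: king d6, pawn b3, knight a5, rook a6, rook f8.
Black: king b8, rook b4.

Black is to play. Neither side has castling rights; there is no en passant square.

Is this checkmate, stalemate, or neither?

Black to move; black king on b8.
In check: yes, from the white rook on f8.
King squares — a7: attacked by Ra6; b7: attacked by Na5; c7: attacked by Kd6; a8: attacked by Ra6; c8: attacked by Rf8.
Legal moves for Black: none.
In check with no legal moves → checkmate.

checkmate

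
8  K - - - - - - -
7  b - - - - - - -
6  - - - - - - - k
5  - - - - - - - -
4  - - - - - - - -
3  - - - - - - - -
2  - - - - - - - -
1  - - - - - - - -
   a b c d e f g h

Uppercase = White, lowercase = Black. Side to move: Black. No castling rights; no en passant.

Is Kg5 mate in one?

After Kg5: white king on a8; in check: no.
White is not in check, so this cannot be checkmate.

no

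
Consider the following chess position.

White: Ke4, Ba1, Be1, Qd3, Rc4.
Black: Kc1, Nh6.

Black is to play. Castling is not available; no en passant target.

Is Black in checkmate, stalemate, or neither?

Black to move; black king on c1.
In check: yes, from the white rook on c4.
King squares — b1: attacked by Qd3; d1: attacked by Qd3; b2: attacked by Ba1; c2: attacked by Qd3; d2: attacked by Be1.
Legal moves for Black: none.
In check with no legal moves → checkmate.

checkmate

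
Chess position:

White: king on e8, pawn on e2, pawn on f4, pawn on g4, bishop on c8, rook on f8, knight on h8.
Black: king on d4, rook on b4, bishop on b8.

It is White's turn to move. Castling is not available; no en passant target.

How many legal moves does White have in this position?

19

White to move; king on e8.
In check: no.
Legal moves: Nf7, Ng6, Rg8, Rf7, Rf6, Rf5, Kd8, Kf7, Ke7, Kd7, Bd7, Bb7, Be6, Ba6, Bf5, g5, f5, e3+, e4.
Count: 19.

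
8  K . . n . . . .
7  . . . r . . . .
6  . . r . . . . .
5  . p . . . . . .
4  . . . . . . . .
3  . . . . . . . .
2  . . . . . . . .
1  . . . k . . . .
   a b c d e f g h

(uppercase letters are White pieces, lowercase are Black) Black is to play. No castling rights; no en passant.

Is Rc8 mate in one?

After Rc8: white king on a8; in check: yes, from the black rook on c8.
King squares — a7: attacked by Rd7; b7: attacked by Rd7; b8: attacked by Rc8.
White has no legal moves → checkmate.

yes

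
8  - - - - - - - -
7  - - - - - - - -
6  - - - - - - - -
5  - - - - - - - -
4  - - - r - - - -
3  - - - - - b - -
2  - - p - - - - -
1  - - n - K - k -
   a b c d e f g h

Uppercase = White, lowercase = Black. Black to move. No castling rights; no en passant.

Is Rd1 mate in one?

yes

After Rd1: white king on e1; in check: yes, from the black rook on d1.
King squares — d1: attacked by Pc2; f1: attacked by Rd1; d2: attacked by Rd1; e2: attacked by Nc1; f2: attacked by Kg1.
White has no legal moves → checkmate.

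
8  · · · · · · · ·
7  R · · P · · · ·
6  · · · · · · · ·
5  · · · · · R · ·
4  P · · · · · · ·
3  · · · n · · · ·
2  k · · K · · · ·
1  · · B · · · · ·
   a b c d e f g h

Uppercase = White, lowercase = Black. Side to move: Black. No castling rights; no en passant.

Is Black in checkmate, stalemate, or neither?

neither

Black to move; black king on a2.
In check: no.
Legal moves for Black: Ne5, Nc5, Nf4, Nb4, Nf2, Nb2, Ne1, Nxc1, Kb3, Kb1, Ka1.
Black has 11 legal moves and is not in check → neither.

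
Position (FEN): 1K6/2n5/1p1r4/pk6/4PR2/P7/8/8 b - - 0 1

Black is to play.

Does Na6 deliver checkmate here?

After Na6: white king on b8; in check: yes, from the black knight on a6.
White has 4 legal replies: Kc8, Ka8, Kb7, Ka7.
In check but a legal move exists → not checkmate.

no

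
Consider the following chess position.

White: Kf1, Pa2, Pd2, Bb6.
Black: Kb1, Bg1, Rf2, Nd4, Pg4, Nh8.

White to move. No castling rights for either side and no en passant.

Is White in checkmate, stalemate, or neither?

White to move; white king on f1.
In check: yes, from the black rook on f2.
Legal moves for White: Kxg1, Ke1.
White is in check but has 2 legal moves → neither.

neither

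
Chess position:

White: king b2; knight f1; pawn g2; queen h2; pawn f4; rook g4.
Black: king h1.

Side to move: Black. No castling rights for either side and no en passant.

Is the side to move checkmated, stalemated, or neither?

Black to move; black king on h1.
In check: yes, from the white queen on h2.
King squares — g1: attacked by Qh2; g2: attacked by Qh2; h2: attacked by Nf1.
Legal moves for Black: none.
In check with no legal moves → checkmate.

checkmate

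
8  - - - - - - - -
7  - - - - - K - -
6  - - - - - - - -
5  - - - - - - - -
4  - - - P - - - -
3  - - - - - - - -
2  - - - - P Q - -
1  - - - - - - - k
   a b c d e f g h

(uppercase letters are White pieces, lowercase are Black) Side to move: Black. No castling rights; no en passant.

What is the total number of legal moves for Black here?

Black to move; king on h1.
In check: no.
Legal moves: none.
Count: 0.

0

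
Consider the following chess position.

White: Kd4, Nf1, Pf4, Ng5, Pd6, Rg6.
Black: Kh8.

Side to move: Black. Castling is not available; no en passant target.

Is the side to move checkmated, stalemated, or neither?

stalemate

Black to move; black king on h8.
In check: no.
King squares — g7: attacked by Rg6; h7: attacked by Ng5; g8: attacked by Rg6.
Legal moves for Black: none.
Not in check and no legal moves → stalemate.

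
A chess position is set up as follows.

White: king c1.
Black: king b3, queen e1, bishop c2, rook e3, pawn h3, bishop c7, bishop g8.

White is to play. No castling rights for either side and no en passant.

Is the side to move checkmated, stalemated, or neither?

White to move; white king on c1.
In check: yes, from the black queen on e1.
King squares — b1: attacked by Qe1; d1: attacked by Qe1; b2: attacked by Kb3; c2: attacked by Kb3; d2: attacked by Qe1.
Legal moves for White: none.
In check with no legal moves → checkmate.

checkmate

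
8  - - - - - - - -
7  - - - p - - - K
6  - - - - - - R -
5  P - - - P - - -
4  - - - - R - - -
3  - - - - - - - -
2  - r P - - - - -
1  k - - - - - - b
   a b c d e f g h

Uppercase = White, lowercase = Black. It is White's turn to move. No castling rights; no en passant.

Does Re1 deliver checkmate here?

After Re1: black king on a1; in check: yes, from the white rook on e1.
Black has 2 legal replies: Ka2, Rb1.
In check but a legal move exists → not checkmate.

no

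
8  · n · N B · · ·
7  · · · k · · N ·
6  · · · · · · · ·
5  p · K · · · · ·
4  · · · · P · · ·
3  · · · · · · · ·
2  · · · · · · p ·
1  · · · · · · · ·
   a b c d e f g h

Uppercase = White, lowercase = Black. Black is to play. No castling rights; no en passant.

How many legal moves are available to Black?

Black to move; king on d7.
In check: yes, from the white bishop on e8.
Legal moves: Kxd8, Kc8, Ke7, Kc7.
Count: 4.

4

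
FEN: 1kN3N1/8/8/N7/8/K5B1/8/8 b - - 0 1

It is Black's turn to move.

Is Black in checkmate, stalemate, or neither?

neither

Black to move; black king on b8.
In check: yes, from the white bishop on g3.
Legal moves for Black: Kxc8, Ka8.
Black is in check but has 2 legal moves → neither.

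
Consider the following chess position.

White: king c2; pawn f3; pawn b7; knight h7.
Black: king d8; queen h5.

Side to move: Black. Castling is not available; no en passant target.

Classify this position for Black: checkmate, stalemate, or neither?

neither

Black to move; black king on d8.
In check: no.
Legal moves for Black include: Ke8, Ke7, Kd7, Kc7, Qe8, Qxh7+, Qf7, Qh6, Qg6+, Qg5, Qf5+, Qe5, Qd5, Qc5+, Qb5, Qa5, Qh4, Qg4, ... (list truncated; more exist).
Black has legal moves and is not in check → neither.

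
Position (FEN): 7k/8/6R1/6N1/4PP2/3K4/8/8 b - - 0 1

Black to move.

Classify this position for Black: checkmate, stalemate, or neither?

stalemate

Black to move; black king on h8.
In check: no.
King squares — g7: attacked by Rg6; h7: attacked by Ng5; g8: attacked by Rg6.
Legal moves for Black: none.
Not in check and no legal moves → stalemate.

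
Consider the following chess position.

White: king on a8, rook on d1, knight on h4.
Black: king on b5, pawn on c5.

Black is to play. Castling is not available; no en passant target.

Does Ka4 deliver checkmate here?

no

After Ka4: white king on a8; in check: no.
White is not in check, so this cannot be checkmate.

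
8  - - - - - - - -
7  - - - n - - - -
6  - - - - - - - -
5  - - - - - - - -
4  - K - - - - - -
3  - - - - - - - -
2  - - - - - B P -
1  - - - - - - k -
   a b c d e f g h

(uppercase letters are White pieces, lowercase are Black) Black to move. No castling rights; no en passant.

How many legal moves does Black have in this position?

Black to move; king on g1.
In check: yes, from the white bishop on f2.
Legal moves: Kh2, Kxg2, Kxf2, Kh1, Kf1.
Count: 5.

5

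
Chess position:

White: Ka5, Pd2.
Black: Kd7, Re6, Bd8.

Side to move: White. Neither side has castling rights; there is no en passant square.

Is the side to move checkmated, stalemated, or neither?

neither

White to move; white king on a5.
In check: yes, from the black bishop on d8.
King squares — a4: available; b4: available; b5: available; a6: attacked by Re6; b6: attacked by Re6.
Legal moves for White: Kb5, Kb4, Ka4.
White is in check but has 3 legal moves → neither.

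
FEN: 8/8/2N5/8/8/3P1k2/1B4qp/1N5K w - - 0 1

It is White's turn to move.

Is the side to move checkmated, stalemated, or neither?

checkmate

White to move; white king on h1.
In check: yes, from the black queen on g2.
King squares — g1: attacked by Qg2; g2: attacked by Kf3; h2: attacked by Qg2.
Legal moves for White: none.
In check with no legal moves → checkmate.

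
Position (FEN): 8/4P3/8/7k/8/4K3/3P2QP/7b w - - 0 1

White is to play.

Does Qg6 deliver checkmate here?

no

After Qg6: black king on h5; in check: yes, from the white queen on g6.
Black has 2 legal replies: Kxg6, Kh4.
In check but a legal move exists → not checkmate.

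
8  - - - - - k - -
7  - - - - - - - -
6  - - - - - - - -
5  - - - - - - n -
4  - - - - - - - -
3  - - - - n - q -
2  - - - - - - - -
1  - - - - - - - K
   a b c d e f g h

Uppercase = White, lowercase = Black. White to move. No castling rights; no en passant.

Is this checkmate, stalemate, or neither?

stalemate

White to move; white king on h1.
In check: no.
King squares — g1: attacked by Qg3; g2: attacked by Ne3; h2: attacked by Qg3.
Legal moves for White: none.
Not in check and no legal moves → stalemate.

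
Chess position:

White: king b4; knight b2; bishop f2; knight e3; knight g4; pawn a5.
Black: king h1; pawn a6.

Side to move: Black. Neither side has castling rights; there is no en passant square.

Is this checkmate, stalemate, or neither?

Black to move; black king on h1.
In check: no.
King squares — g1: attacked by Bf2; g2: attacked by Ne3; h2: attacked by Ng4.
Legal moves for Black: none.
Not in check and no legal moves → stalemate.

stalemate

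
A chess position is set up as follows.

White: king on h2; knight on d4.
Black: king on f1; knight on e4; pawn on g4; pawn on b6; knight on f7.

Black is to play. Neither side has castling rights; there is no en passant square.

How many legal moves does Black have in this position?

18

Black to move; king on f1.
In check: no.
Legal moves: Nh8, Nd8, Nh6, Nfd6, Nfg5, Ne5, Nf6, Ned6, Neg5, Nc5, Ng3, Nc3, Nf2, Nd2, Kf2, Ke1, b5, g3+.
Count: 18.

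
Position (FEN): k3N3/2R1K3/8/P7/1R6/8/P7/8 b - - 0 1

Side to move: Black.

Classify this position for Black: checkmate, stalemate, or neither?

Black to move; black king on a8.
In check: no.
King squares — a7: attacked by Rc7; b7: attacked by Rb4; b8: attacked by Rb4.
Legal moves for Black: none.
Not in check and no legal moves → stalemate.

stalemate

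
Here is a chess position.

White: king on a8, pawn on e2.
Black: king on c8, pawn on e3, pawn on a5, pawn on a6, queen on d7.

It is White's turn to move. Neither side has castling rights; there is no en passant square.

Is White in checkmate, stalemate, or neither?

stalemate

White to move; white king on a8.
In check: no.
King squares — a7: attacked by Qd7; b7: attacked by Qd7; b8: attacked by Kc8.
Legal moves for White: none.
Not in check and no legal moves → stalemate.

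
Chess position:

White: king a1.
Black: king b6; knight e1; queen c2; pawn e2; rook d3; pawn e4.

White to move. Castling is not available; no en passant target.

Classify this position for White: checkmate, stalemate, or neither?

stalemate

White to move; white king on a1.
In check: no.
King squares — b1: attacked by Qc2; a2: attacked by Qc2; b2: attacked by Qc2.
Legal moves for White: none.
Not in check and no legal moves → stalemate.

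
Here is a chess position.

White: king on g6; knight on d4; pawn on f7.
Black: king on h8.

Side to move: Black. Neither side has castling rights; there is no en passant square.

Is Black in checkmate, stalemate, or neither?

Black to move; black king on h8.
In check: no.
King squares — g7: attacked by Kg6; h7: attacked by Kg6; g8: attacked by Pf7.
Legal moves for Black: none.
Not in check and no legal moves → stalemate.

stalemate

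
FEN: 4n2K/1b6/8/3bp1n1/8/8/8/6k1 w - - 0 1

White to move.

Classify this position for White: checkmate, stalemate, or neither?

stalemate

White to move; white king on h8.
In check: no.
King squares — g7: attacked by Ne8; h7: attacked by Ng5; g8: attacked by Bd5.
Legal moves for White: none.
Not in check and no legal moves → stalemate.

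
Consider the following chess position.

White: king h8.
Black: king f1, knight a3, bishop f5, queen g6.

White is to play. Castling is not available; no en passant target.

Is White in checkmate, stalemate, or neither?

stalemate

White to move; white king on h8.
In check: no.
King squares — g7: attacked by Qg6; h7: attacked by Qg6; g8: attacked by Qg6.
Legal moves for White: none.
Not in check and no legal moves → stalemate.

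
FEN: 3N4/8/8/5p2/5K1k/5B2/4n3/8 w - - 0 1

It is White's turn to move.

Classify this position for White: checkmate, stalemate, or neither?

White to move; white king on f4.
In check: yes, from the black knight on e2.
Legal moves for White: Kxf5, Ke5, Ke3, Bxe2.
White is in check but has 4 legal moves → neither.

neither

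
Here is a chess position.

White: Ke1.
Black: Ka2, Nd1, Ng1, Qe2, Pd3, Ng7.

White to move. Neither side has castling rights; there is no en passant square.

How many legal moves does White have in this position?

White to move; king on e1.
In check: yes, from the black queen on e2.
Legal moves: none.
Count: 0.

0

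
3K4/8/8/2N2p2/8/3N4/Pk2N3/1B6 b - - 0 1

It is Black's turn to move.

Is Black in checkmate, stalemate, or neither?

neither

Black to move; black king on b2.
In check: yes, from the white knight on d3.
King squares — a1: available; b1: available; c1: attacked by Ne2; a2: attacked by Bb1; c2: attacked by Bb1; a3: available; b3: attacked by Pa2; c3: attacked by Ne2.
Legal moves for Black: Ka3, Kxb1, Ka1.
Black is in check but has 3 legal moves → neither.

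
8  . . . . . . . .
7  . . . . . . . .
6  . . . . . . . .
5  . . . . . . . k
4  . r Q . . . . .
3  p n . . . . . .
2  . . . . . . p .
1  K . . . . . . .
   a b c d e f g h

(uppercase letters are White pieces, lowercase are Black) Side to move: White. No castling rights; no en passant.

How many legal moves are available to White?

White to move; king on a1.
In check: yes, from the black knight on b3.
Legal moves: Ka2, Kb1, Qxb3.
Count: 3.

3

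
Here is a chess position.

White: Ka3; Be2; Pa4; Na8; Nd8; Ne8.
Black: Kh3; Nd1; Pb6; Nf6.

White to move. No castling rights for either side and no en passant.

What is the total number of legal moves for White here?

White to move; king on a3.
In check: no.
Legal moves: Ng7, Nec7, Nxf6, Nd6, Nf7, Nb7, Ne6, Nc6, Nac7, Nxb6, Kb4, Kb3, Ka2, Ba6, Bh5, Bb5, Bg4+, Bc4, Bf3, Bd3, Bf1+, Bxd1, a5.
Count: 23.

23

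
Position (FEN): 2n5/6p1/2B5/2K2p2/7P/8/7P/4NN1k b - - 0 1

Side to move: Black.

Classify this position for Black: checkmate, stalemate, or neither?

neither

Black to move; black king on h1.
In check: yes, from the white bishop on c6.
Legal moves for Black: Kg1.
Black is in check but has 1 legal move → neither.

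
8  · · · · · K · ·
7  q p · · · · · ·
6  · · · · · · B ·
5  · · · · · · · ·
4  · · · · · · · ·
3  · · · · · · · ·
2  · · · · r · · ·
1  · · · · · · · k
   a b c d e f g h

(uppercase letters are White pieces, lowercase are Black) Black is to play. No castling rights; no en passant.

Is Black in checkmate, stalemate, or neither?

Black to move; black king on h1.
In check: no.
Legal moves for Black include: Qb8+, Qa8+, Qb6, Qa6, Qc5+, Qa5, Qd4, Qa4, Qe3, Qa3+, Qf2+, Qa2, Qg1, Qa1, Re8+, Re7, Re6, Re5, ... (list truncated; more exist).
Black has legal moves and is not in check → neither.

neither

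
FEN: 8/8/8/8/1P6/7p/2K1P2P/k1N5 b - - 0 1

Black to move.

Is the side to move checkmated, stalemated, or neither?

Black to move; black king on a1.
In check: no.
King squares — b1: attacked by Kc2; a2: attacked by Nc1; b2: attacked by Kc2.
Legal moves for Black: none.
Not in check and no legal moves → stalemate.

stalemate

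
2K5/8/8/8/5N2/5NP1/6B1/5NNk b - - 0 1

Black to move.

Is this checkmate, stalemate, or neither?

checkmate

Black to move; black king on h1.
In check: yes, from the white bishop on g2.
King squares — g1: attacked by Nf3; g2: attacked by Nf4; h2: attacked by Nf1.
Legal moves for Black: none.
In check with no legal moves → checkmate.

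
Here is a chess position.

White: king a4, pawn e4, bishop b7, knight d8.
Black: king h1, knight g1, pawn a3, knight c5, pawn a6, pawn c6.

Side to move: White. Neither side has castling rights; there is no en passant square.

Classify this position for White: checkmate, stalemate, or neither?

neither

White to move; white king on a4.
In check: yes, from the black knight on c5.
Legal moves for White: Ka5, Kb4, Kxa3.
White is in check but has 3 legal moves → neither.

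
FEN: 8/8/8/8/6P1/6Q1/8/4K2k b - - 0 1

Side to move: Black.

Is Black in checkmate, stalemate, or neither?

Black to move; black king on h1.
In check: no.
King squares — g1: attacked by Qg3; g2: attacked by Qg3; h2: attacked by Qg3.
Legal moves for Black: none.
Not in check and no legal moves → stalemate.

stalemate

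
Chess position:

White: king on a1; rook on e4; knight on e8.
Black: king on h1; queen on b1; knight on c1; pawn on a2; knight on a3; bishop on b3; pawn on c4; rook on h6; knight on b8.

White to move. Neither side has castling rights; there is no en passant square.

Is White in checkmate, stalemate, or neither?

checkmate

White to move; white king on a1.
In check: yes, from the black queen on b1.
King squares — b1: attacked by Pa2; a2: attacked by Qb1; b2: attacked by Qb1.
Legal moves for White: none.
In check with no legal moves → checkmate.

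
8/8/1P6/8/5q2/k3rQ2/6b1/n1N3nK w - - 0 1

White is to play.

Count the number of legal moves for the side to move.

White to move; king on h1.
In check: yes, from the black bishop on g2.
Legal moves: Kxg2, Kxg1, Qxg2.
Count: 3.

3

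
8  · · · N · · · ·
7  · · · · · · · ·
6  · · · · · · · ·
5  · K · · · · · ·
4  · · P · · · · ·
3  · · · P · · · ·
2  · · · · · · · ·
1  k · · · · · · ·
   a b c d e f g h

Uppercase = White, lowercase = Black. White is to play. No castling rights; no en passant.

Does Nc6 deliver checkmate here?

no

After Nc6: black king on a1; in check: no.
Black is not in check, so this cannot be checkmate.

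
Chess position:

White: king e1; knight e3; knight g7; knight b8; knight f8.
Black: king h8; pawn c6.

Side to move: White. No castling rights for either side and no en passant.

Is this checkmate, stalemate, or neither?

White to move; white king on e1.
In check: no.
Legal moves for White include: Nh7, Nfd7, Ng6+, Nfe6, Nbd7, Nxc6, Na6, Ne8, Nge6, Nh5, Ngf5, Nef5, Nd5, Ng4, Nc4, Ng2, Nc2, Nf1, ... (list truncated; more exist).
White has legal moves and is not in check → neither.

neither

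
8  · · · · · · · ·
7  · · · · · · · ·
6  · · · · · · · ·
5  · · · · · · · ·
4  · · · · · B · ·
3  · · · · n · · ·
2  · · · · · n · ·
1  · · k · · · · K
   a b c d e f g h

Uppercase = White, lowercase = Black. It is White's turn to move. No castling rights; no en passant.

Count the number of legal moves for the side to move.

White to move; king on h1.
In check: yes, from the black knight on f2.
Legal moves: Kh2, Kg1.
Count: 2.

2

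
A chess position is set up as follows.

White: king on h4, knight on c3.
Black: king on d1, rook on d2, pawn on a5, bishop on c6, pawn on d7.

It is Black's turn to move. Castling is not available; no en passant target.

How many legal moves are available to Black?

3

Black to move; king on d1.
In check: yes, from the white knight on c3.
Legal moves: Kc2, Ke1, Kc1.
Count: 3.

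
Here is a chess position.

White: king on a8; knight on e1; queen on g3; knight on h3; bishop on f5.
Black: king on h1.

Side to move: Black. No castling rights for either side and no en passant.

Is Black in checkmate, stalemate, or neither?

stalemate

Black to move; black king on h1.
In check: no.
King squares — g1: attacked by Qg3; g2: attacked by Ne1; h2: attacked by Qg3.
Legal moves for Black: none.
Not in check and no legal moves → stalemate.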